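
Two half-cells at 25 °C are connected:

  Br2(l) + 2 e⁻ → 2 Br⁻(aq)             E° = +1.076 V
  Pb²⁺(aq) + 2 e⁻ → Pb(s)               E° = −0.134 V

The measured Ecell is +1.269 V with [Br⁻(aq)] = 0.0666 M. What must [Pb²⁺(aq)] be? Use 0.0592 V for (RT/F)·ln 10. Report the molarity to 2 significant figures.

2.3 M

The Br₂/Br⁻ couple has the larger reduction potential, so it is the cathode: E°cell = +1.076 − (−0.134) = +1.210 V and n = 2.
Rearranging E = E° − (0.0592/n)·log Q gives log Q = 2(+1.210 − (+1.269))/0.0592 = −1.993.
Balancing electrons gives Br2(l) + Pb(s) → 2 Br⁻(aq) + Pb²⁺(aq); thus Q = [Br⁻(aq)]^2·[Pb²⁺(aq)].
Solving for the unknown gives log [Pb²⁺(aq)] = 0.360, so [Pb²⁺(aq)] ≈ 2.3 M.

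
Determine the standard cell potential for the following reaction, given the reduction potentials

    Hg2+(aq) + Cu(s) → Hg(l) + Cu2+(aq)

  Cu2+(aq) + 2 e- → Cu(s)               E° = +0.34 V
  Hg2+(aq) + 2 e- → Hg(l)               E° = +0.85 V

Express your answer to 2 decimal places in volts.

+0.51 V

In the reaction as written, Hg2+(aq) is reduced (cathode) and Cu2+(aq) is produced by oxidation at the anode.
E°cell = E°(cathode) − E°(anode) = +0.85 − (+0.34) = +0.51 V.
The positive value indicates the reaction is spontaneous as written.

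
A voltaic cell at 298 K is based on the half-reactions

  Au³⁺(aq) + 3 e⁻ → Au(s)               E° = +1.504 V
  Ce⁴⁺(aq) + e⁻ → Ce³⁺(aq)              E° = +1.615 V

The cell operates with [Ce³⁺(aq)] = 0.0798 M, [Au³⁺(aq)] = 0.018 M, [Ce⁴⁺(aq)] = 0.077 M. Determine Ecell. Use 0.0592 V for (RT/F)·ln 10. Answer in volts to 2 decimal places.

+0.14 V

The Ce⁴⁺/Ce³⁺ couple has the more positive E°, so it is the cathode; Au³⁺/Au is the anode.
E°cell = +1.615 − (+1.504) = +0.111 V, with n = 3 electrons transferred.
Balancing gives 3 Ce⁴⁺(aq) + Au(s) → 3 Ce³⁺(aq) + Au³⁺(aq); hence Q = ([Ce³⁺(aq)]^3·[Au³⁺(aq)]) / [Ce⁴⁺(aq)]^3 = 0.02 (log Q = −1.698).
By the Nernst equation, E = +0.111 − (0.0592/3)·(−1.698) = +0.14 V.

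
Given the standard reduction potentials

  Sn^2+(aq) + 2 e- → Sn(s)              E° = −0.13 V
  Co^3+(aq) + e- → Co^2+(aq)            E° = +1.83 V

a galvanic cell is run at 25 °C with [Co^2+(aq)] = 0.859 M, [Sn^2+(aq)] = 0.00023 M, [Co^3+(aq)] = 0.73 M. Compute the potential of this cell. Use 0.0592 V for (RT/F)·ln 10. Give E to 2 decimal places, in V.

+2.06 V

Since E°(Co³⁺/Co²⁺) > E°(Sn²⁺/Sn), Co³⁺/Co²⁺ serves as the cathode.
E°cell = +1.83 − (−0.13) = +1.96 V, with n = 2 electrons transferred.
For the overall reaction 2 Co^3+(aq) + Sn(s) → 2 Co^2+(aq) + Sn^2+(aq), Q = ([Co^2+(aq)]^2·[Sn^2+(aq)]) / [Co^3+(aq)]^2 = 0.000318, giving log Q = −3.497.
E = E° − (0.0592/n)·log Q = +1.96 − (0.0592/2)(−3.497) = +2.06 V.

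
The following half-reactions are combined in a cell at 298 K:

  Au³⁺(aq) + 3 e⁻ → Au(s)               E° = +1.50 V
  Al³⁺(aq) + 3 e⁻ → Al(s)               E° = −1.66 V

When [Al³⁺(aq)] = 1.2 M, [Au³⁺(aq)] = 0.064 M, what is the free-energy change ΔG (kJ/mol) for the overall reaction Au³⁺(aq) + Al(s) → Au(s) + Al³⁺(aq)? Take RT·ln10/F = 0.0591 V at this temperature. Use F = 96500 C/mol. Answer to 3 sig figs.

−908 kJ/mol

E°cell = +1.50 − (−1.66) = +3.16 V; the balanced reaction transfers n = 3 electrons.
Q = [Al³⁺(aq)] / [Au³⁺(aq)] = 18.8, so log Q = 1.273 and E = +3.16 − (0.0591/3)(1.273) = +3.1349 V.
ΔG = −nFE = −(3)(96500)(+3.1349) J/mol = −908 kJ/mol.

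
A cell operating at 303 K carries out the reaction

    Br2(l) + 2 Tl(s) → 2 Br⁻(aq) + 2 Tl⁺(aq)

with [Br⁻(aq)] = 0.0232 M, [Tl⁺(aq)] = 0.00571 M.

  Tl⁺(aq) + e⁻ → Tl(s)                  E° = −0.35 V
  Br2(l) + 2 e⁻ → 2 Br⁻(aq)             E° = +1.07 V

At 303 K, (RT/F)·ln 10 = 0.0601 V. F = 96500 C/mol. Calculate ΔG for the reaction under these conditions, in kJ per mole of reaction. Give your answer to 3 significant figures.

−319 kJ/mol

E°cell = +1.07 − (−0.35) = +1.42 V; the balanced reaction transfers n = 2 electrons.
Here Q = [Br⁻(aq)]^2·[Tl⁺(aq)]^2 = 1.75×10^−8 (log Q = −7.756), giving E = +1.42 − (0.0601/2)·(−7.756) = +1.6531 V.
Then ΔG = −nFE = −2 × 96500 × +1.6531 J/mol = −319 kJ/mol.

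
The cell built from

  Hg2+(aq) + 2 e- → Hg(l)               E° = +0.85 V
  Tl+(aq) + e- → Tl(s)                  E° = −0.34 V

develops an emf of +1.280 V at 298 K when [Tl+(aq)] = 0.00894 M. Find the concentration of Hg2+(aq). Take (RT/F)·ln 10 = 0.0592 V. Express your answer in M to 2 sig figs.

0.088 M

The Hg²⁺/Hg couple has the larger reduction potential, so it is the cathode: E°cell = +0.85 − (−0.34) = +1.19 V and n = 2.
From the Nernst equation, log Q = n(E° − E)/0.0592 = 2·(+1.19 − (+1.280))/0.0592 = −3.041.
Balancing electrons gives Hg2+(aq) + 2 Tl(s) → Hg(l) + 2 Tl+(aq); thus Q = [Tl+(aq)]^2 / [Hg2+(aq)].
Isolating [Hg2+(aq)] in Q = 10^{−3.041} yields log [Hg2+(aq)] = −1.056, i.e. 0.088 M.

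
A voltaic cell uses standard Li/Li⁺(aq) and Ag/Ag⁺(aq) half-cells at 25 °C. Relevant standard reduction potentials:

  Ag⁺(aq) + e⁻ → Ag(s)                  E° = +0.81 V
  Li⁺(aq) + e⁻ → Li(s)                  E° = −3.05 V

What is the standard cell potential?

+3.86 V

Of the two couples in this cell, the one with the more positive reduction potential is reduced at the cathode: here that is Ag⁺/Ag (+0.81 V); Li⁺/Li (−3.05 V) is the anode.
E°cell = E°(cathode) − E°(anode) = +0.81 − (−3.05) = +3.86 V.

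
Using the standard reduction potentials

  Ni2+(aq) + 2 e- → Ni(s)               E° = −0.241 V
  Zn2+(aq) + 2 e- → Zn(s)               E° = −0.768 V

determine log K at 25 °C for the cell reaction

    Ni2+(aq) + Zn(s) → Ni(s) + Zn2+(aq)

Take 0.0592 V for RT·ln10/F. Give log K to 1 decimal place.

The Ni²⁺/Ni couple is reduced (cathode); E°cell = −0.241 − (−0.768) = +0.527 V with n = 2.
At equilibrium E = 0, so log K = nE°cell / 0.0592 = (2)(+0.527) / 0.0592 = 17.8.

log K = 17.8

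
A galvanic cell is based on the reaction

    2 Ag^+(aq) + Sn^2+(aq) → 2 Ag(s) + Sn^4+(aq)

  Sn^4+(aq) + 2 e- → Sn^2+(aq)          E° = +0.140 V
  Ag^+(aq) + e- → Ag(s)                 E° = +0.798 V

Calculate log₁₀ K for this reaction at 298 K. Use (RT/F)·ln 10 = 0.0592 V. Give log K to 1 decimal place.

log K = 22.2

The Ag⁺/Ag couple is reduced (cathode); E°cell = +0.798 − (+0.140) = +0.658 V with n = 2.
At equilibrium E = 0, so log K = nE°cell / 0.0592 = (2)(+0.658) / 0.0592 = 22.2.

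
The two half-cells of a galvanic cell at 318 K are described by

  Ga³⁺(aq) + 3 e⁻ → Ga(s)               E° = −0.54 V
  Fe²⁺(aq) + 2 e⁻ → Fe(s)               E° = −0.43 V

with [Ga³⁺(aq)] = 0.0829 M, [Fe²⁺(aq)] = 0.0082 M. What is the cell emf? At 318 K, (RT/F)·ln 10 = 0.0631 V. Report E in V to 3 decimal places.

+0.067 V

Fe²⁺/Fe is reduced (cathode, E° = −0.43 V) and Ga³⁺/Ga is oxidized (anode).
The standard potential is −0.43 − (−0.54) = +0.11 V and the balanced reaction transfers n = 6 electrons.
For the overall reaction 3 Fe²⁺(aq) + 2 Ga(s) → 3 Fe(s) + 2 Ga³⁺(aq), Q = [Ga³⁺(aq)]^2 / [Fe²⁺(aq)]^3 = 1.25×10^4, giving log Q = 4.096.
Applying E = E° − (RT ln10/nF)·log Q gives +0.11 − (0.0631/6)(4.096) = +0.067 V.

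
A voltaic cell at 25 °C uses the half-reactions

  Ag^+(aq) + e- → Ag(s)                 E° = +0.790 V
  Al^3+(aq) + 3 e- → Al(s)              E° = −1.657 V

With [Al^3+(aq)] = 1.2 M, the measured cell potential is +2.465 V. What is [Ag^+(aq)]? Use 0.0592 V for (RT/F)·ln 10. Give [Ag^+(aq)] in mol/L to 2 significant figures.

Ag⁺/Ag is the cathode (higher E°); E°cell = +0.790 − (−1.657) = +2.447 V with n = 3.
Since E = E° − (0.0592/n)·log Q, log Q = n(E° − E)/0.0592 = −0.912.
Balancing electrons gives 3 Ag^+(aq) + Al(s) → 3 Ag(s) + Al^3+(aq); thus Q = [Al^3+(aq)] / [Ag^+(aq)]^3.
Substituting the known concentrations and solving, log [Ag^+(aq)] = 0.330 and [Ag^+(aq)] = 2.1 M.

2.1 M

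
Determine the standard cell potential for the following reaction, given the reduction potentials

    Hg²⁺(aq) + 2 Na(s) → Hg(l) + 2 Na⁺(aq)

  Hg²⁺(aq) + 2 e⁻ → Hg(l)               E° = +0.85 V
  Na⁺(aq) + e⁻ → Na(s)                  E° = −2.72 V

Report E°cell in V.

+3.57 V

In the reaction as written, Hg²⁺(aq) is reduced (cathode) and Na⁺(aq) is produced by oxidation at the anode.
E°cell = E°(cathode) − E°(anode) = +0.85 − (−2.72) = +3.57 V.
The positive value indicates the reaction is spontaneous as written.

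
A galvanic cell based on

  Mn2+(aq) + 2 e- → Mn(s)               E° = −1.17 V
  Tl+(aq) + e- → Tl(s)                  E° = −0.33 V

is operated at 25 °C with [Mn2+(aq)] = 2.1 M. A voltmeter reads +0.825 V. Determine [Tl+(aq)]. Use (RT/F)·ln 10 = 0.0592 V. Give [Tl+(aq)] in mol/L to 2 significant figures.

Tl⁺/Tl is the cathode (higher E°); E°cell = −0.33 − (−1.17) = +0.84 V with n = 2.
Rearranging E = E° − (0.0592/n)·log Q gives log Q = 2(+0.84 − (+0.825))/0.0592 = 0.507.
The balanced reaction is 2 Tl+(aq) + Mn(s) → 2 Tl(s) + Mn2+(aq), so Q = [Mn2+(aq)] / [Tl+(aq)]^2.
Isolating [Tl+(aq)] in Q = 10^{0.507} yields log [Tl+(aq)] = −0.092, i.e. 0.81 M.

0.81 M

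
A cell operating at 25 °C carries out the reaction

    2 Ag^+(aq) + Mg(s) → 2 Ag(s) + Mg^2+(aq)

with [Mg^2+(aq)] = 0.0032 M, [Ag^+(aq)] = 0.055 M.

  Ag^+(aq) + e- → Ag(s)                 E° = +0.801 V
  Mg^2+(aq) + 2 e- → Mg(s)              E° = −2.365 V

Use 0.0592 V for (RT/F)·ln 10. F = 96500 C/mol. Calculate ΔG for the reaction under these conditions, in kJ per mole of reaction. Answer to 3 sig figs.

With Ag⁺/Ag reduced at the cathode, E°cell = +0.801 − (−2.365) = +3.166 V and n = 2.
The reaction quotient is [Mg^2+(aq)] / [Ag^+(aq)]^2 = 1.06; by Nernst, E = +3.166 − (0.0592/2)(0.024) = +3.1653 V.
Then ΔG = −nFE = −2 × 96500 × +3.1653 J/mol = −611 kJ/mol.

−611 kJ/mol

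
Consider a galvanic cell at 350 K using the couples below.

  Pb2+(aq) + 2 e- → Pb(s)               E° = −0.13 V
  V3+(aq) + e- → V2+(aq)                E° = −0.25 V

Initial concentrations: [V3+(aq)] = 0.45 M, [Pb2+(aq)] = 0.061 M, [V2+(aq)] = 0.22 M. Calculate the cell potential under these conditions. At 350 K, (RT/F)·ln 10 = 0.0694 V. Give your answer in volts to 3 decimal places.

+0.056 V

Since E°(Pb²⁺/Pb) > E°(V³⁺/V²⁺), Pb²⁺/Pb serves as the cathode.
E°cell = −0.13 − (−0.25) = +0.12 V, with n = 2 electrons transferred.
Balancing gives Pb2+(aq) + 2 V2+(aq) → Pb(s) + 2 V3+(aq); hence Q = [V3+(aq)]^2 / ([Pb2+(aq)]·[V2+(aq)]^2) = 68.6 (log Q = 1.836).
Applying E = E° − (RT ln10/nF)·log Q gives +0.12 − (0.0694/2)(1.836) = +0.056 V.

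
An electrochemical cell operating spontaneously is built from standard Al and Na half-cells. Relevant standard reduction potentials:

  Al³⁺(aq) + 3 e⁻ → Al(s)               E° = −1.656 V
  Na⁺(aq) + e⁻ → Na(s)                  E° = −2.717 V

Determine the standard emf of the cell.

+1.061 V

Of the two couples in this cell, the one with the more positive reduction potential is reduced at the cathode: here that is Al³⁺/Al (−1.656 V); Na⁺/Na (−2.717 V) is the anode.
E°cell = E°(cathode) − E°(anode) = −1.656 − (−2.717) = +1.061 V.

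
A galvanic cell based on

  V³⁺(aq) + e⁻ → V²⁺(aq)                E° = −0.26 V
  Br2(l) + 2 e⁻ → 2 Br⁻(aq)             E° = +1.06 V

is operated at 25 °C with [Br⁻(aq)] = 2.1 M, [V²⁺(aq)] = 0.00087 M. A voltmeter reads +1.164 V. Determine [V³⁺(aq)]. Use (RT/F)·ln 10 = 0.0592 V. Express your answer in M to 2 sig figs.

0.18 M

With Br₂/Br⁻ at the cathode and V³⁺/V²⁺ at the anode, E°cell = +1.06 − (−0.26) = +1.32 V (n = 2).
Rearranging E = E° − (0.0592/n)·log Q gives log Q = 2(+1.32 − (+1.164))/0.0592 = 5.270.
The balanced reaction is Br2(l) + 2 V²⁺(aq) → 2 Br⁻(aq) + 2 V³⁺(aq), so Q = ([Br⁻(aq)]^2·[V³⁺(aq)]^2) / [V²⁺(aq)]^2.
Solving for the unknown gives log [V³⁺(aq)] = −0.748, so [V³⁺(aq)] ≈ 0.18 M.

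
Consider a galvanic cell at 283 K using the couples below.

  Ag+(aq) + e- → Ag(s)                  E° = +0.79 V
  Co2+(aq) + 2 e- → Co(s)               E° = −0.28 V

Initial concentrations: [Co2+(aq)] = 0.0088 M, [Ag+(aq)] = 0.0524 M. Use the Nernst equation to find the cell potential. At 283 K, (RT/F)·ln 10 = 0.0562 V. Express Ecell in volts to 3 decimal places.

Ag⁺/Ag is reduced (cathode, E° = +0.79 V) and Co²⁺/Co is oxidized (anode).
E°cell = +0.79 − (−0.28) = +1.07 V, with n = 2 electrons transferred.
The balanced reaction is 2 Ag+(aq) + Co(s) → 2 Ag(s) + Co2+(aq), so Q = [Co2+(aq)] / [Ag+(aq)]^2 = 3.2 and log Q = 0.506.
Applying E = E° − (RT ln10/nF)·log Q gives +1.07 − (0.0562/2)(0.506) = +1.056 V.

+1.056 V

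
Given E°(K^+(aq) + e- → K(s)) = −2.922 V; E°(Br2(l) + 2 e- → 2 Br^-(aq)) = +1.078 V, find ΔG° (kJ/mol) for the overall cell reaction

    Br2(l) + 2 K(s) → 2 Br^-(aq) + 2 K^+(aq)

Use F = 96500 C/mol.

In the reaction as written Br2(l) is reduced, so the Br₂/Br⁻ couple is the cathode and K⁺/K is the anode.
E°cell = +1.078 − (−2.922) = +4.000 V; balancing electrons gives n = 2.
ΔG° = −nFE°cell = −(2)(96500)(+4.000) J/mol = −772 kJ/mol.

−772 kJ/mol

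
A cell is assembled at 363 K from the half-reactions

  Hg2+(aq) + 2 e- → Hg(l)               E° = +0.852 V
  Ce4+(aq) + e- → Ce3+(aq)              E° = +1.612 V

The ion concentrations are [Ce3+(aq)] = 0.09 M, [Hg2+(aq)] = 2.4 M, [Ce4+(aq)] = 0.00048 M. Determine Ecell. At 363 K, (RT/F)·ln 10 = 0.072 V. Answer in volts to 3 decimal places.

+0.583 V

The Ce⁴⁺/Ce³⁺ couple has the more positive E°, so it is the cathode; Hg²⁺/Hg is the anode.
The standard potential is +1.612 − (+0.852) = +0.760 V and the balanced reaction transfers n = 2 electrons.
For the overall reaction 2 Ce4+(aq) + Hg(l) → 2 Ce3+(aq) + Hg2+(aq), Q = ([Ce3+(aq)]^2·[Hg2+(aq)]) / [Ce4+(aq)]^2 = 8.44×10^4, giving log Q = 4.926.
Applying E = E° − (RT ln10/nF)·log Q gives +0.760 − (0.072/2)(4.926) = +0.583 V.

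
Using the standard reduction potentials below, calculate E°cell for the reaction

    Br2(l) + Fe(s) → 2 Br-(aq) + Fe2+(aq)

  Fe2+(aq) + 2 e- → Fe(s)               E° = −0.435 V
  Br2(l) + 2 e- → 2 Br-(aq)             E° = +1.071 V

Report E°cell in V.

Br2(l) gains electrons, so the Br₂/Br⁻ couple is the cathode; the Fe²⁺/Fe couple is the anode.
E°cell = E°(cathode) − E°(anode) = +1.071 − (−0.435) = +1.506 V.

+1.506 V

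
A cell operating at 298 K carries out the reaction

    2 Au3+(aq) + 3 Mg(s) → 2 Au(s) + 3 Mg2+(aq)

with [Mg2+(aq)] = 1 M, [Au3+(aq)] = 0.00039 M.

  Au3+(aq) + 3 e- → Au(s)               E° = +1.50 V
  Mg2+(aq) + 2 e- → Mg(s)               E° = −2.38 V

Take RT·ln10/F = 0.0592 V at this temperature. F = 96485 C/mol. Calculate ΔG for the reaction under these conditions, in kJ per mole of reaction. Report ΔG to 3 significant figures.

E°cell = +1.50 − (−2.38) = +3.88 V; the balanced reaction transfers n = 6 electrons.
Here Q = [Mg2+(aq)]^3 / [Au3+(aq)]^2 = 6.57×10^6 (log Q = 6.818), giving E = +3.88 − (0.0592/6)·(6.818) = +3.8127 V.
ΔG = −nFE = −(6)(96485)(+3.8127) J/mol = −2210 kJ/mol.

−2210 kJ/mol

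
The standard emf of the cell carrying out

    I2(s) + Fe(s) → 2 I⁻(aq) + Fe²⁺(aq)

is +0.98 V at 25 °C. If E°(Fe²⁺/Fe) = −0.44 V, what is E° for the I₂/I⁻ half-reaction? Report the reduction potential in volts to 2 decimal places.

In the reaction as written the I₂/I⁻ couple is reduced (cathode) and Fe²⁺/Fe is oxidized (anode), so E°cell = E°(I₂/I⁻) − E°(Fe²⁺/Fe).
E°(I₂/I⁻) = E°cell + E°(anode) = +0.98 + (−0.44) = +0.54 V.

+0.54 V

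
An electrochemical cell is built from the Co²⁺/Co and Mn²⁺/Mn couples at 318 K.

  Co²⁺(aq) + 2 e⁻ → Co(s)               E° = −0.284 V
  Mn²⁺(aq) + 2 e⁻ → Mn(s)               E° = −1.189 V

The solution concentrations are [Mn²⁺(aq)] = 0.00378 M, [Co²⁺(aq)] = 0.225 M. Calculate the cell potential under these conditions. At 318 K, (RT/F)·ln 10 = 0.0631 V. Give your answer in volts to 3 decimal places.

+0.961 V

Since E°(Co²⁺/Co) > E°(Mn²⁺/Mn), Co²⁺/Co serves as the cathode.
E°cell = E°cat − E°an = −0.284 − (−1.189) = +0.905 V; n = 2.
For the overall reaction Co²⁺(aq) + Mn(s) → Co(s) + Mn²⁺(aq), Q = [Mn²⁺(aq)] / [Co²⁺(aq)] = 0.0168, giving log Q = −1.775.
By the Nernst equation, E = +0.905 − (0.0631/2)·(−1.775) = +0.961 V.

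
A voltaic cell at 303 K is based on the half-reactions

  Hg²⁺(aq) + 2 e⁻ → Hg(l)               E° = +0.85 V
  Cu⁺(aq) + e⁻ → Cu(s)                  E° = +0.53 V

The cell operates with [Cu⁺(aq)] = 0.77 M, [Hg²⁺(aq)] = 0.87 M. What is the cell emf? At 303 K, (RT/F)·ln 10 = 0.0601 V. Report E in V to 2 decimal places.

+0.33 V

Hg²⁺/Hg is reduced (cathode, E° = +0.85 V) and Cu⁺/Cu is oxidized (anode).
E°cell = E°cat − E°an = +0.85 − (+0.53) = +0.32 V; n = 2.
For the overall reaction Hg²⁺(aq) + 2 Cu(s) → Hg(l) + 2 Cu⁺(aq), Q = [Cu⁺(aq)]^2 / [Hg²⁺(aq)] = 0.681, giving log Q = −0.167.
Applying E = E° − (RT ln10/nF)·log Q gives +0.32 − (0.0601/2)(−0.167) = +0.33 V.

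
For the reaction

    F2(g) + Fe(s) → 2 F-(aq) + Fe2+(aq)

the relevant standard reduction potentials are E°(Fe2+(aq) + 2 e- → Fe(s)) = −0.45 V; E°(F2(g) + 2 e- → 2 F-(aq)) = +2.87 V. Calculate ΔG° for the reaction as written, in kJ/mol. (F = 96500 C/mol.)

In the reaction as written F2(g) is reduced, so the F₂/F⁻ couple is the cathode and Fe²⁺/Fe is the anode.
E°cell = +2.87 − (−0.45) = +3.32 V; balancing electrons gives n = 2.
ΔG° = −nFE°cell = −(2)(96500)(+3.32) J/mol = −641 kJ/mol.

−641 kJ/mol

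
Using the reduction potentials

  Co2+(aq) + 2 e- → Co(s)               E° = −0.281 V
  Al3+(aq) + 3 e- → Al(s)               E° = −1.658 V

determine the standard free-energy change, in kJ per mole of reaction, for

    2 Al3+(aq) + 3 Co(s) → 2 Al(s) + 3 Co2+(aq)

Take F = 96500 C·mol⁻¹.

In the reaction as written Al3+(aq) is reduced, so the Al³⁺/Al couple is the cathode and Co²⁺/Co is the anode.
E°cell = −1.658 − (−0.281) = −1.377 V; balancing electrons gives n = 6.
ΔG° = −nFE°cell = −(6)(96500)(−1.377) J/mol = +797 kJ/mol.

+797 kJ/mol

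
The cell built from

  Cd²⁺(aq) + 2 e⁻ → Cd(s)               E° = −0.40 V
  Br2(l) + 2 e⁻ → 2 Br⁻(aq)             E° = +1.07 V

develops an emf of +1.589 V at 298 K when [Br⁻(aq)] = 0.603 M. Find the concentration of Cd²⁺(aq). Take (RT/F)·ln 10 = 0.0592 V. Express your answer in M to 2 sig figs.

The Br₂/Br⁻ couple has the larger reduction potential, so it is the cathode: E°cell = +1.07 − (−0.40) = +1.47 V and n = 2.
Rearranging E = E° − (0.0592/n)·log Q gives log Q = 2(+1.47 − (+1.589))/0.0592 = −4.020.
The balanced reaction is Br2(l) + Cd(s) → 2 Br⁻(aq) + Cd²⁺(aq), so Q = [Br⁻(aq)]^2·[Cd²⁺(aq)].
Solving for the unknown gives log [Cd²⁺(aq)] = −3.581, so [Cd²⁺(aq)] ≈ 0.00026 M.

0.00026 M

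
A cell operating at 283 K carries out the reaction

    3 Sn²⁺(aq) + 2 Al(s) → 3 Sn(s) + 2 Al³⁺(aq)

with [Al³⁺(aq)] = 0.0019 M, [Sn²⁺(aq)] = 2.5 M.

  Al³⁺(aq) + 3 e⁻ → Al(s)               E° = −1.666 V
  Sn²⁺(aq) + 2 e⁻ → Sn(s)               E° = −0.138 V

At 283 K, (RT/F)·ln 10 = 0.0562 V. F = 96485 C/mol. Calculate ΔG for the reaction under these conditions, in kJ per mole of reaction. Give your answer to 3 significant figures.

−921 kJ/mol

E°cell = −0.138 − (−1.666) = +1.528 V; the balanced reaction transfers n = 6 electrons.
Q = [Al³⁺(aq)]^2 / [Sn²⁺(aq)]^3 = 2.31×10^−7, so log Q = −6.636 and E = +1.528 − (0.0562/6)(−6.636) = +1.5902 V.
ΔG = −nFE = −(6)(96485)(+1.5902) J/mol = −921 kJ/mol.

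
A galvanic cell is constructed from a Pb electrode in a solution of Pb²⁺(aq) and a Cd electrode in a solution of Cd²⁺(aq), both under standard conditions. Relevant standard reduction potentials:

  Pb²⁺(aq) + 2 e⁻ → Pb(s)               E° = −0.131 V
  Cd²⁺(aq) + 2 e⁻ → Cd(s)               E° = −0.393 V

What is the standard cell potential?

Of the two couples in this cell, the one with the more positive reduction potential is reduced at the cathode: here that is Pb²⁺/Pb (−0.131 V); Cd²⁺/Cd (−0.393 V) is the anode.
E°cell = E°(cathode) − E°(anode) = −0.131 − (−0.393) = +0.262 V.

+0.262 V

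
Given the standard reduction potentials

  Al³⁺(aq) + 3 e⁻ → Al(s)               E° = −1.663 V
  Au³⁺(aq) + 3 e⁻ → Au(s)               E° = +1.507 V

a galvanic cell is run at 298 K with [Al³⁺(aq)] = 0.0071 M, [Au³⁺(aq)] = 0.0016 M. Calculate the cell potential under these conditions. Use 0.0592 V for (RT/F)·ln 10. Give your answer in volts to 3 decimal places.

The Au³⁺/Au couple has the more positive E°, so it is the cathode; Al³⁺/Al is the anode.
E°cell = E°cat − E°an = +1.507 − (−1.663) = +3.170 V; n = 3.
The balanced reaction is Au³⁺(aq) + Al(s) → Au(s) + Al³⁺(aq), so Q = [Al³⁺(aq)] / [Au³⁺(aq)] = 4.44 and log Q = 0.647.
E = E° − (0.0592/n)·log Q = +3.170 − (0.0592/3)(0.647) = +3.157 V.

+3.157 V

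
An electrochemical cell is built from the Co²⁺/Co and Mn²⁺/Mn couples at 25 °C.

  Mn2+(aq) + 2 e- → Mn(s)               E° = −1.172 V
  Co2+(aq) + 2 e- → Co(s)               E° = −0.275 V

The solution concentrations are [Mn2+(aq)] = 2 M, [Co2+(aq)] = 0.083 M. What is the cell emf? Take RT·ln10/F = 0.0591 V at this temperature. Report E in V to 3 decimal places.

Co²⁺/Co is reduced (cathode, E° = −0.275 V) and Mn²⁺/Mn is oxidized (anode).
E°cell = E°cat − E°an = −0.275 − (−1.172) = +0.897 V; n = 2.
Balancing gives Co2+(aq) + Mn(s) → Co(s) + Mn2+(aq); hence Q = [Mn2+(aq)] / [Co2+(aq)] = 24.1 (log Q = 1.382).
By the Nernst equation, E = +0.897 − (0.0591/2)·(1.382) = +0.856 V.

+0.856 V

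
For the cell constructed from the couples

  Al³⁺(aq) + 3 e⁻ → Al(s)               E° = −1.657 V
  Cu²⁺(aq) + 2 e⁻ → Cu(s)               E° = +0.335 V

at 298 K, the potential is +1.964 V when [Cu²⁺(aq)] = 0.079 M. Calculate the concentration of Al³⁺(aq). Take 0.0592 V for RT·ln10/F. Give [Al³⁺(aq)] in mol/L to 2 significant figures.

Cu²⁺/Cu is the cathode (higher E°); E°cell = +0.335 − (−1.657) = +1.992 V with n = 6.
From the Nernst equation, log Q = n(E° − E)/0.0592 = 6·(+1.992 − (+1.964))/0.0592 = 2.838.
The balanced reaction is 3 Cu²⁺(aq) + 2 Al(s) → 3 Cu(s) + 2 Al³⁺(aq), so Q = [Al³⁺(aq)]^2 / [Cu²⁺(aq)]^3.
Solving for the unknown gives log [Al³⁺(aq)] = −0.235, so [Al³⁺(aq)] ≈ 0.58 M.

0.58 M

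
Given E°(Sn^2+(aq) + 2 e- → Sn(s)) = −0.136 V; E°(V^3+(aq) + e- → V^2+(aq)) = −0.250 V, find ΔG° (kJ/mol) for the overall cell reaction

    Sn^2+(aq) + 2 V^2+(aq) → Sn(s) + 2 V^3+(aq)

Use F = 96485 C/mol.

In the reaction as written Sn^2+(aq) is reduced, so the Sn²⁺/Sn couple is the cathode and V³⁺/V²⁺ is the anode.
E°cell = −0.136 − (−0.250) = +0.114 V; balancing electrons gives n = 2.
ΔG° = −nFE°cell = −(2)(96485)(+0.114) J/mol = −22.0 kJ/mol.

−22.0 kJ/mol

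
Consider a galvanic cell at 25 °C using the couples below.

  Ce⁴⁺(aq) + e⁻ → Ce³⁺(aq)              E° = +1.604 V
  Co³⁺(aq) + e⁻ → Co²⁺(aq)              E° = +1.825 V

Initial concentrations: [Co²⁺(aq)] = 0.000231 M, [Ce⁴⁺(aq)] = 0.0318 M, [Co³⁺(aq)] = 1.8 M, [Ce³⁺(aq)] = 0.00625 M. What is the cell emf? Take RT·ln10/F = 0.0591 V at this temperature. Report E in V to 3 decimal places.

+0.409 V

Co³⁺/Co²⁺ is reduced (cathode, E° = +1.825 V) and Ce⁴⁺/Ce³⁺ is oxidized (anode).
E°cell = +1.825 − (+1.604) = +0.221 V, with n = 1 electron transferred.
For the overall reaction Co³⁺(aq) + Ce³⁺(aq) → Co²⁺(aq) + Ce⁴⁺(aq), Q = ([Co²⁺(aq)]·[Ce⁴⁺(aq)]) / ([Co³⁺(aq)]·[Ce³⁺(aq)]) = 0.000653, giving log Q = −3.185.
E = E° − (0.0591/n)·log Q = +0.221 − (0.0591/1)(−3.185) = +0.409 V.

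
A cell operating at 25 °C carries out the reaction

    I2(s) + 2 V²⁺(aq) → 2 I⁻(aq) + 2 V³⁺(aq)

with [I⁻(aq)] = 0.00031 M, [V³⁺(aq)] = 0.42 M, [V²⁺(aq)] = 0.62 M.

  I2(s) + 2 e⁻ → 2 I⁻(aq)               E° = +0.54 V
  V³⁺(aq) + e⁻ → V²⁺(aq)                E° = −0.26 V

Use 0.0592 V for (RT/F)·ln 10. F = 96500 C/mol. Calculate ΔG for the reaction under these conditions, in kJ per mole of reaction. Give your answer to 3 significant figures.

−196 kJ/mol

With I₂/I⁻ reduced at the cathode, E°cell = +0.54 − (−0.26) = +0.80 V and n = 2.
The reaction quotient is ([I⁻(aq)]^2·[V³⁺(aq)]^2) / [V²⁺(aq)]^2 = 4.41×10^−8; by Nernst, E = +0.80 − (0.0592/2)(−7.356) = +1.0177 V.
Finally ΔG = −nFE = −(2)(96500 C/mol)(+1.0177 V) = −196 kJ/mol.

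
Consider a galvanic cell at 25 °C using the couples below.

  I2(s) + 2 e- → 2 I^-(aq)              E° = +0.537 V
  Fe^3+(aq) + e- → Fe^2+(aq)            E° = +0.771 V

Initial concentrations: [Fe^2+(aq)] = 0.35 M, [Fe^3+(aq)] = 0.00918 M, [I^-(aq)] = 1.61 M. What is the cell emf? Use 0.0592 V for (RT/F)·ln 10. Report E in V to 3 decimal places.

+0.153 V

Since E°(Fe³⁺/Fe²⁺) > E°(I₂/I⁻), Fe³⁺/Fe²⁺ serves as the cathode.
E°cell = +0.771 − (+0.537) = +0.234 V, with n = 2 electrons transferred.
For the overall reaction 2 Fe^3+(aq) + 2 I^-(aq) → 2 Fe^2+(aq) + I2(s), Q = [Fe^2+(aq)]^2 / ([Fe^3+(aq)]^2·[I^-(aq)]^2) = 561, giving log Q = 2.749.
By the Nernst equation, E = +0.234 − (0.0592/2)·(2.749) = +0.153 V.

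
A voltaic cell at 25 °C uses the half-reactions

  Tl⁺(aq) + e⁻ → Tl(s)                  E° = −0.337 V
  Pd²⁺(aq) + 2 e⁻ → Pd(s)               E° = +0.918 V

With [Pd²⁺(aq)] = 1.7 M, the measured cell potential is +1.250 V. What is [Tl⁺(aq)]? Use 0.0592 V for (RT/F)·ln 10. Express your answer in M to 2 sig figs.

With Pd²⁺/Pd at the cathode and Tl⁺/Tl at the anode, E°cell = +0.918 − (−0.337) = +1.255 V (n = 2).
Rearranging E = E° − (0.0592/n)·log Q gives log Q = 2(+1.255 − (+1.250))/0.0592 = 0.169.
The balanced reaction is Pd²⁺(aq) + 2 Tl(s) → Pd(s) + 2 Tl⁺(aq), so Q = [Tl⁺(aq)]^2 / [Pd²⁺(aq)].
Solving for the unknown gives log [Tl⁺(aq)] = 0.200, so [Tl⁺(aq)] ≈ 1.6 M.

1.6 M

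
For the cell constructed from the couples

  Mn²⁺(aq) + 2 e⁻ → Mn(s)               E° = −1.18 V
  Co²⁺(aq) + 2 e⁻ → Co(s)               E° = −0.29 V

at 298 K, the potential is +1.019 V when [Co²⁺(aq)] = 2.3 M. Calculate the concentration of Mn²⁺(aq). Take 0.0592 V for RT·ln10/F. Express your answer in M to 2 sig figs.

0.00010 M

The Co²⁺/Co couple has the larger reduction potential, so it is the cathode: E°cell = −0.29 − (−1.18) = +0.89 V and n = 2.
Since E = E° − (0.0592/n)·log Q, log Q = n(E° − E)/0.0592 = −4.358.
Balancing electrons gives Co²⁺(aq) + Mn(s) → Co(s) + Mn²⁺(aq); thus Q = [Mn²⁺(aq)] / [Co²⁺(aq)].
Solving for the unknown gives log [Mn²⁺(aq)] = −3.996, so [Mn²⁺(aq)] ≈ 0.00010 M.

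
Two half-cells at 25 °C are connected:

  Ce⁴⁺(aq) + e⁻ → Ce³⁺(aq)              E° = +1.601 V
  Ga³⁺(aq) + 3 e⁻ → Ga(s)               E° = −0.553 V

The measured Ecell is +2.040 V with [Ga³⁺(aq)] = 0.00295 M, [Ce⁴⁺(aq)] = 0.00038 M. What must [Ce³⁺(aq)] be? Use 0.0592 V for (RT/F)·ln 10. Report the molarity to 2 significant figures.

0.22 M

Ce⁴⁺/Ce³⁺ is the cathode (higher E°); E°cell = +1.601 − (−0.553) = +2.154 V with n = 3.
Rearranging E = E° − (0.0592/n)·log Q gives log Q = 3(+2.154 − (+2.040))/0.0592 = 5.777.
For 3 Ce⁴⁺(aq) + Ga(s) → 3 Ce³⁺(aq) + Ga³⁺(aq), the reaction quotient is Q = ([Ce³⁺(aq)]^3·[Ga³⁺(aq)]) / [Ce⁴⁺(aq)]^3.
Substituting the known concentrations and solving, log [Ce³⁺(aq)] = −0.651 and [Ce³⁺(aq)] = 0.22 M.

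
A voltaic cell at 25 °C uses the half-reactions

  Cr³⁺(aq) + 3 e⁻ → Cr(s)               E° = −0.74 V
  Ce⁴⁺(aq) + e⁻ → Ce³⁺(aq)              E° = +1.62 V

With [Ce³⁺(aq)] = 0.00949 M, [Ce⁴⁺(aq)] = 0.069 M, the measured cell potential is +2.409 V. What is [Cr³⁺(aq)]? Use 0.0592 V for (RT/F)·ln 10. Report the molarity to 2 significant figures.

1.3 M

The Ce⁴⁺/Ce³⁺ couple has the larger reduction potential, so it is the cathode: E°cell = +1.62 − (−0.74) = +2.36 V and n = 3.
From the Nernst equation, log Q = n(E° − E)/0.0592 = 3·(+2.36 − (+2.409))/0.0592 = −2.483.
For 3 Ce⁴⁺(aq) + Cr(s) → 3 Ce³⁺(aq) + Cr³⁺(aq), the reaction quotient is Q = ([Ce³⁺(aq)]^3·[Cr³⁺(aq)]) / [Ce⁴⁺(aq)]^3.
Substituting the known concentrations and solving, log [Cr³⁺(aq)] = 0.102 and [Cr³⁺(aq)] = 1.3 M.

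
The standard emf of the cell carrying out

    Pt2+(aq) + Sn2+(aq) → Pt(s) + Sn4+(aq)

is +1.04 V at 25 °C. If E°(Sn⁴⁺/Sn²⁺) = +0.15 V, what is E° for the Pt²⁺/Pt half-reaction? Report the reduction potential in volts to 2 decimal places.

+1.19 V

In the reaction as written the Pt²⁺/Pt couple is reduced (cathode) and Sn⁴⁺/Sn²⁺ is oxidized (anode), so E°cell = E°(Pt²⁺/Pt) − E°(Sn⁴⁺/Sn²⁺).
E°(Pt²⁺/Pt) = E°cell + E°(anode) = +1.04 + (+0.15) = +1.19 V.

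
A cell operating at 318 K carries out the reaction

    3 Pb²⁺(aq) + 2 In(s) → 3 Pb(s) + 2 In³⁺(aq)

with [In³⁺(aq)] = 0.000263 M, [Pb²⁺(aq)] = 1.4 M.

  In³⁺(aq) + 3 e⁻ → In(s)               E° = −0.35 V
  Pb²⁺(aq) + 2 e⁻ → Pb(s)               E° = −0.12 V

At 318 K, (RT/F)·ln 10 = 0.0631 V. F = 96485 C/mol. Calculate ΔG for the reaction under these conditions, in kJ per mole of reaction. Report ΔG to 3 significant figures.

−179 kJ/mol

The standard cell potential is −0.12 − (−0.35) = +0.23 V, with n = 6 electrons in the balanced equation.
Q = [In³⁺(aq)]^2 / [Pb²⁺(aq)]^3 = 2.52×10^−8, so log Q = −7.598 and E = +0.23 − (0.0631/6)(−7.598) = +0.3099 V.
ΔG = −nFE = −(6)(96485)(+0.3099) J/mol = −179 kJ/mol.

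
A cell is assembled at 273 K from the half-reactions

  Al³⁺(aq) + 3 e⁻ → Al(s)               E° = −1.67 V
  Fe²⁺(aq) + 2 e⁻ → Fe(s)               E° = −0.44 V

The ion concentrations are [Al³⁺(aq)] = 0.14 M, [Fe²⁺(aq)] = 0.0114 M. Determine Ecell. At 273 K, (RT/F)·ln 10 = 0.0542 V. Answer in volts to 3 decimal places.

The Fe²⁺/Fe couple has the more positive E°, so it is the cathode; Al³⁺/Al is the anode.
E°cell = −0.44 − (−1.67) = +1.23 V, with n = 6 electrons transferred.
Balancing gives 3 Fe²⁺(aq) + 2 Al(s) → 3 Fe(s) + 2 Al³⁺(aq); hence Q = [Al³⁺(aq)]^2 / [Fe²⁺(aq)]^3 = 1.32×10^4 (log Q = 4.122).
Applying E = E° − (RT ln10/nF)·log Q gives +1.23 − (0.0542/6)(4.122) = +1.193 V.

+1.193 V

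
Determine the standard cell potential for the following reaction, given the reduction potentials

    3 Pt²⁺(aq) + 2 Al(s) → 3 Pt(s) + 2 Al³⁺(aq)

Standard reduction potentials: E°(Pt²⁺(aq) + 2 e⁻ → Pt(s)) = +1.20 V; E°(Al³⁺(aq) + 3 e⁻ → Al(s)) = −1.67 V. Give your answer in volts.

In the reaction as written, Pt²⁺(aq) is reduced (cathode) and Al³⁺(aq) is produced by oxidation at the anode.
E°cell = E°(cathode) − E°(anode) = +1.20 − (−1.67) = +2.87 V.
The positive value indicates the reaction is spontaneous as written.

+2.87 V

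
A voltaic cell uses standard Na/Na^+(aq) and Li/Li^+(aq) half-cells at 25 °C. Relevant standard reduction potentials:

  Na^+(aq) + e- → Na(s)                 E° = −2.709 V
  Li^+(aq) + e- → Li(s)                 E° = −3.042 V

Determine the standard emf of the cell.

+0.333 V

The Na⁺/Na couple has the higher E°, so Na ion is reduced (cathode) and Li is oxidized (anode).
E°cell = E°(cathode) − E°(anode) = −2.709 − (−3.042) = +0.333 V.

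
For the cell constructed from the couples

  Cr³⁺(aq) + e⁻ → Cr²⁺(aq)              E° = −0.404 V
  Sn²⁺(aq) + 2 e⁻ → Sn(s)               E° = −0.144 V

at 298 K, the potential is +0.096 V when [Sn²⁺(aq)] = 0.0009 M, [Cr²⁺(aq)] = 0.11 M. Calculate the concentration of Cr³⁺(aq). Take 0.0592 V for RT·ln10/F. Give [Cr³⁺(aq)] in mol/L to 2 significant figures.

1.9 M

The Sn²⁺/Sn couple has the larger reduction potential, so it is the cathode: E°cell = −0.144 − (−0.404) = +0.260 V and n = 2.
Since E = E° − (0.0592/n)·log Q, log Q = n(E° − E)/0.0592 = 5.541.
Balancing electrons gives Sn²⁺(aq) + 2 Cr²⁺(aq) → Sn(s) + 2 Cr³⁺(aq); thus Q = [Cr³⁺(aq)]^2 / ([Sn²⁺(aq)]·[Cr²⁺(aq)]^2).
Solving for the unknown gives log [Cr³⁺(aq)] = 0.289, so [Cr³⁺(aq)] ≈ 1.9 M.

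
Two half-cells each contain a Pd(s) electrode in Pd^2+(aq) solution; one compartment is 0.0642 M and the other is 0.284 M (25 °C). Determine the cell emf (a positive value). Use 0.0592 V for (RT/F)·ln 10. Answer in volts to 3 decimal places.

0.019 V

For a concentration cell E°cell = 0, since both electrodes use the same couple.
The compartment with the higher Pd^2+(aq) concentration (0.284 M) acts as the cathode; ions are reduced there and produced at the dilute (0.0642 M) anode.
With n = 2, Ecell = −(0.0592/2)·log([dilute]/[conc]) = −(0.0592/2)·log(0.0642/0.284) = +0.019 V.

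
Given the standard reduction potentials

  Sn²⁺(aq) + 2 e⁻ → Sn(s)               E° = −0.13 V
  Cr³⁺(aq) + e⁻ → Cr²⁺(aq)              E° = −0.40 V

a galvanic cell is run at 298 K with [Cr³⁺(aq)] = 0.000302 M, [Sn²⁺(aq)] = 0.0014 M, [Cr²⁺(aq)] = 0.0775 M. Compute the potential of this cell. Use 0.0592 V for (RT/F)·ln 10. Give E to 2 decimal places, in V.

+0.33 V

Sn²⁺/Sn is reduced (cathode, E° = −0.13 V) and Cr³⁺/Cr²⁺ is oxidized (anode).
The standard potential is −0.13 − (−0.40) = +0.27 V and the balanced reaction transfers n = 2 electrons.
Balancing gives Sn²⁺(aq) + 2 Cr²⁺(aq) → Sn(s) + 2 Cr³⁺(aq); hence Q = [Cr³⁺(aq)]^2 / ([Sn²⁺(aq)]·[Cr²⁺(aq)]^2) = 0.0108 (log Q = −1.965).
By the Nernst equation, E = +0.27 − (0.0592/2)·(−1.965) = +0.33 V.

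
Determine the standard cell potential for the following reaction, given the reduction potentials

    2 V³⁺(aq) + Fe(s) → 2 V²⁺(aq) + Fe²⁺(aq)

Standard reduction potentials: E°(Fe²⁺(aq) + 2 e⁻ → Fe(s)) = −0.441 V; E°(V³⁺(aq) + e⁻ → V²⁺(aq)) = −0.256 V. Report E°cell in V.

V³⁺(aq) gains electrons, so the V³⁺/V²⁺ couple is the cathode; the Fe²⁺/Fe couple is the anode.
E°cell = E°(cathode) − E°(anode) = −0.256 − (−0.441) = +0.185 V.

+0.185 V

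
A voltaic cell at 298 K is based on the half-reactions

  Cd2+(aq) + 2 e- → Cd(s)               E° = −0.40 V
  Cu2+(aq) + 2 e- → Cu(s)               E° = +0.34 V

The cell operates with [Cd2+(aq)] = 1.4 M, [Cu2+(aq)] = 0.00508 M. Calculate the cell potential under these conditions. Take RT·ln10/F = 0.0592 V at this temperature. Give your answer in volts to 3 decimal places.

Cu²⁺/Cu is reduced (cathode, E° = +0.34 V) and Cd²⁺/Cd is oxidized (anode).
E°cell = +0.34 − (−0.40) = +0.74 V, with n = 2 electrons transferred.
Balancing gives Cu2+(aq) + Cd(s) → Cu(s) + Cd2+(aq); hence Q = [Cd2+(aq)] / [Cu2+(aq)] = 276 (log Q = 2.440).
E = E° − (0.0592/n)·log Q = +0.74 − (0.0592/2)(2.440) = +0.668 V.

+0.668 V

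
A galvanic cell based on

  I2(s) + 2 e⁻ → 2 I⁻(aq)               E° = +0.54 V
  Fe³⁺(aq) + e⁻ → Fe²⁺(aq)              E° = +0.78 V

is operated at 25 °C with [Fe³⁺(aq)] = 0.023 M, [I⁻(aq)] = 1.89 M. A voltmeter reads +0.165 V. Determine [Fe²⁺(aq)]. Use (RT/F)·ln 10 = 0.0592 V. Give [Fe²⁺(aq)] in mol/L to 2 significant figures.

0.80 M

With Fe³⁺/Fe²⁺ at the cathode and I₂/I⁻ at the anode, E°cell = +0.78 − (+0.54) = +0.24 V (n = 2).
Since E = E° − (0.0592/n)·log Q, log Q = n(E° − E)/0.0592 = 2.534.
The balanced reaction is 2 Fe³⁺(aq) + 2 I⁻(aq) → 2 Fe²⁺(aq) + I2(s), so Q = [Fe²⁺(aq)]^2 / ([Fe³⁺(aq)]^2·[I⁻(aq)]^2).
Isolating [Fe²⁺(aq)] in Q = 10^{2.534} yields log [Fe²⁺(aq)] = −0.095, i.e. 0.80 M.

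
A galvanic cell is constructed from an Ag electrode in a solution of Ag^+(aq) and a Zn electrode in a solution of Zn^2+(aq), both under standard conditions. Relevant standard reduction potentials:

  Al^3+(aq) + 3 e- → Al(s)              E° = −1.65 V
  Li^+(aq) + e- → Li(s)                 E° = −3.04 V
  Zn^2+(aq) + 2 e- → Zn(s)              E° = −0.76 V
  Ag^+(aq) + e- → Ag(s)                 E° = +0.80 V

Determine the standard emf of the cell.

The Ag⁺/Ag couple has the higher E°, so Ag ion is reduced (cathode) and Zn is oxidized (anode).
E°cell = E°(cathode) − E°(anode) = +0.80 − (−0.76) = +1.56 V.

+1.56 V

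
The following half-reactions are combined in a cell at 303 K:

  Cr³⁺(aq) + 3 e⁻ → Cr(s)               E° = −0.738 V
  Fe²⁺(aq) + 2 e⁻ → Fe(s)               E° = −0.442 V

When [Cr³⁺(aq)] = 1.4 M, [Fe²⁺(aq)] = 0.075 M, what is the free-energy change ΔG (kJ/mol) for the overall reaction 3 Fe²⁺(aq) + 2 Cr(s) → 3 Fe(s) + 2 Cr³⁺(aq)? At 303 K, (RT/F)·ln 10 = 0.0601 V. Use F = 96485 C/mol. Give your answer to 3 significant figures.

−150 kJ/mol

The standard cell potential is −0.442 − (−0.738) = +0.296 V, with n = 6 electrons in the balanced equation.
The reaction quotient is [Cr³⁺(aq)]^2 / [Fe²⁺(aq)]^3 = 4.65×10^3; by Nernst, E = +0.296 − (0.0601/6)(3.667) = +0.2593 V.
Then ΔG = −nFE = −6 × 96485 × +0.2593 J/mol = −150 kJ/mol.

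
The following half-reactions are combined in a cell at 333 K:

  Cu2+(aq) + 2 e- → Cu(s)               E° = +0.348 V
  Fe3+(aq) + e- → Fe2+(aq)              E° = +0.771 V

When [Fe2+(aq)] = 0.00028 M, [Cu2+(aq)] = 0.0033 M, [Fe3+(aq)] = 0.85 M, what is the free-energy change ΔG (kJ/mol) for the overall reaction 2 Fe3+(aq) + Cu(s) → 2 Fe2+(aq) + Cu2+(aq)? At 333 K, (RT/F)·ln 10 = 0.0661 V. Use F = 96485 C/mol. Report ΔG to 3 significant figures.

−142 kJ/mol

With Fe³⁺/Fe²⁺ reduced at the cathode, E°cell = +0.771 − (+0.348) = +0.423 V and n = 2.
Here Q = ([Fe2+(aq)]^2·[Cu2+(aq)]) / [Fe3+(aq)]^2 = 3.58×10^−10 (log Q = −9.446), giving E = +0.423 − (0.0661/2)·(−9.446) = +0.7352 V.
ΔG = −nFE = −(2)(96485)(+0.7352) J/mol = −142 kJ/mol.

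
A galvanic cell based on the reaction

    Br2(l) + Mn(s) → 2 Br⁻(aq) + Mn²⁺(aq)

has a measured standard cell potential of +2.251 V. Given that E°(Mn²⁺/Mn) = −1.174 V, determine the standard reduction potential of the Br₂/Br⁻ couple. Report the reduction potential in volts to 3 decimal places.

+1.077 V

In the reaction as written the Br₂/Br⁻ couple is reduced (cathode) and Mn²⁺/Mn is oxidized (anode), so E°cell = E°(Br₂/Br⁻) − E°(Mn²⁺/Mn).
E°(Br₂/Br⁻) = E°cell + E°(anode) = +2.251 + (−1.174) = +1.077 V.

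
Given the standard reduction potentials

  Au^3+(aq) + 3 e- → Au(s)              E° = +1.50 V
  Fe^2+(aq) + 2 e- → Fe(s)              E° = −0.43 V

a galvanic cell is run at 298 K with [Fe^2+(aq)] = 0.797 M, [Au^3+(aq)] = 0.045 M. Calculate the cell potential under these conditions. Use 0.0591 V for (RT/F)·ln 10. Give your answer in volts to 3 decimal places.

+1.906 V

The Au³⁺/Au couple has the more positive E°, so it is the cathode; Fe²⁺/Fe is the anode.
The standard potential is +1.50 − (−0.43) = +1.93 V and the balanced reaction transfers n = 6 electrons.
For the overall reaction 2 Au^3+(aq) + 3 Fe(s) → 2 Au(s) + 3 Fe^2+(aq), Q = [Fe^2+(aq)]^3 / [Au^3+(aq)]^2 = 250, giving log Q = 2.398.
Applying E = E° − (RT ln10/nF)·log Q gives +1.93 − (0.0591/6)(2.398) = +1.906 V.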